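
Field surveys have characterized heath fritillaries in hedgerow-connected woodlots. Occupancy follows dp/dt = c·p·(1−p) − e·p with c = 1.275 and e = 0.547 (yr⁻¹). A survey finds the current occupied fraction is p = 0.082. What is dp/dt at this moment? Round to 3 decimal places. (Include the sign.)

0.051

Colonization term: c·p·(1−p) = 1.275×0.082×0.9180 = 0.09598.
Extinction term: e·p = 0.04485.
dp/dt = 0.09598 − 0.04485 = 0.05112.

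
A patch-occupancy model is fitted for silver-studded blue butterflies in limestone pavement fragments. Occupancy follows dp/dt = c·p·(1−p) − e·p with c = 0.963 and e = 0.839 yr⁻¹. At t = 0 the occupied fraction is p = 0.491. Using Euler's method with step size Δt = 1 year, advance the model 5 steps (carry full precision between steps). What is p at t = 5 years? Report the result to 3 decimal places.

Update rule: p ← p + [c·p·(1−p) − e·p]·Δt with Δt = 1.
p: 0.49100 → 0.31972  (Δp = -0.17128)
p: 0.31972 → 0.26093  (Δp = -0.05879)
p: 0.26093 → 0.22772  (Δp = -0.03321)
p: 0.22772 → 0.20602  (Δp = -0.02170)
p: 0.20602 → 0.19069  (Δp = -0.01533)

0.191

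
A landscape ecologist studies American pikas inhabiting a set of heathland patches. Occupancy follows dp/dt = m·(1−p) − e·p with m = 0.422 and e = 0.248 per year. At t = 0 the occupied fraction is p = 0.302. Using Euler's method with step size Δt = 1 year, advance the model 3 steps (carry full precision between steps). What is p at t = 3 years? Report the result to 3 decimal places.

0.618

Update rule: p ← p + [m·(1−p) − e·p]·Δt with Δt = 1.
  1  |  dp/dt·Δt = +0.219660  |  p_1 = 0.521660
  2  |  dp/dt·Δt = +0.072488  |  p_2 = 0.594148
  3  |  dp/dt·Δt = +0.023921  |  p_3 = 0.618069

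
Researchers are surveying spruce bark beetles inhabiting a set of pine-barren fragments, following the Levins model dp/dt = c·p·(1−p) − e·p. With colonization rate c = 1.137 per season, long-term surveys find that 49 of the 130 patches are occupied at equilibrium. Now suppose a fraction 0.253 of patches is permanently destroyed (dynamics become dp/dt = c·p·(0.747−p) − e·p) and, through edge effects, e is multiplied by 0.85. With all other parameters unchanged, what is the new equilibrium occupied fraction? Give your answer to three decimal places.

Observed p* = 49/130 = 0.37692.
Balance c(1−p*) = e gives e = 1.137×(1 − 0.37692) = 0.70844.
New p* = 0.747 − e/c = 0.747 − 0.60217/1.13700 = 0.21739.

0.217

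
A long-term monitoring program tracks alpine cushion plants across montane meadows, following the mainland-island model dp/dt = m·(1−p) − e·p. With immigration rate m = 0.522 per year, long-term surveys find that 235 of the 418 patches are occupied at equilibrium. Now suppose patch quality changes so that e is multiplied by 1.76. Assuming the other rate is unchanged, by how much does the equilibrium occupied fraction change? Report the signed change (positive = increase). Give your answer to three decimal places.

-0.140

Observed p* = 235/418 = 0.56220.
Balance m(1−p*) = e·p* gives e = m(1−p*)/p* = 0.522×0.43780/0.56220 = 0.40650.
New p* = m/(m+e) = 0.52200/(0.52200+0.71544) = 0.42184.
Δp* = 0.42184 − 0.56220 = -0.14036.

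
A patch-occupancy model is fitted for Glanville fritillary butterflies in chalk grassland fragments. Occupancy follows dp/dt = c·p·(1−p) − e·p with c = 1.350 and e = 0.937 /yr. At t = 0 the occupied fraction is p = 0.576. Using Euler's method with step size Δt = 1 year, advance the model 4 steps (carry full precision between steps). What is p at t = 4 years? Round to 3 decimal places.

0.315

Update rule: p ← p + [c·p·(1−p) − e·p]·Δt with Δt = 1.
p: 0.57600 → 0.36599  (Δp = -0.21001)
p: 0.36599 → 0.33631  (Δp = -0.02968)
p: 0.33631 → 0.32252  (Δp = -0.01380)
p: 0.32252 → 0.31529  (Δp = -0.00722)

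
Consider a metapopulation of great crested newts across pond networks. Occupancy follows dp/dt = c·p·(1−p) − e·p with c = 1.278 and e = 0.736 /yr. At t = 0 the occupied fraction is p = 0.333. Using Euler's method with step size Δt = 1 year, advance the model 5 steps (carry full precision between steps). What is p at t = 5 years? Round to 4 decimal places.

Update rule: p ← p + [c·p·(1−p) − e·p]·Δt with Δt = 1.
t = 1: p = 0.33300 + (+0.03877) = 0.37177
t = 2: p = 0.37177 + (+0.02486) = 0.39663
t = 3: p = 0.39663 + (+0.01392) = 0.41056
t = 4: p = 0.41056 + (+0.00711) = 0.41766
t = 5: p = 0.41766 + (+0.00344) = 0.42110

0.4211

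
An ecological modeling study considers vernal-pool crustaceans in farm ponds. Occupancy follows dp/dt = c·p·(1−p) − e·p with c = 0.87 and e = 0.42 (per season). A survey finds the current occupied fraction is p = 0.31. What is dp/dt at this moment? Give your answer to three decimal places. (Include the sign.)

Colonization term: c·p·(1−p) = 0.87×0.31×0.6900 = 0.18609.
Extinction term: e·p = 0.13020.
dp/dt = 0.18609 − 0.13020 = 0.05589.

0.056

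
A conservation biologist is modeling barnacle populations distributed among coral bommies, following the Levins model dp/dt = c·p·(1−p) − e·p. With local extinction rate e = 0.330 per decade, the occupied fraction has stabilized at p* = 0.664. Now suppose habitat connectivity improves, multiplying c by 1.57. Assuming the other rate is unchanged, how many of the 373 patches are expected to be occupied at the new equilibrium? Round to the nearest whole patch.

293

Balance c(1−p*) = e gives c = e/(1 − 0.66400) = 0.330/0.33600 = 0.98214.
New p* = 1 − e/c = 1 − 0.33000/1.54196 = 0.78599.
Expected occupied = 373 × 0.78599 = 293.17 ≈ 293.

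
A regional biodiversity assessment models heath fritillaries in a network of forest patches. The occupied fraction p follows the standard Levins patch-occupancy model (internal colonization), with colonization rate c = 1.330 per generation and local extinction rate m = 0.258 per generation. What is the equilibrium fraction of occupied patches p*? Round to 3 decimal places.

0.806

At equilibrium, colonization balances extinction: c·p*·(1−p*) = m·p*.
So p* = 1 − m/c = 1 − 0.258/1.330 = 1 − 0.1940 = 0.8060.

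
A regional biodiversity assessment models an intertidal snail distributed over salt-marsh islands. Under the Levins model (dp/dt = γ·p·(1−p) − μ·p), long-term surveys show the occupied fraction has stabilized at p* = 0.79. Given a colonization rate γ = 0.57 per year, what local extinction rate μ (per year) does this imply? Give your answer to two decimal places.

At equilibrium γ(1−p*) = μ.
μ = 0.57 × (1 − 0.79) = 0.57 × 0.2100 = 0.1197.

0.12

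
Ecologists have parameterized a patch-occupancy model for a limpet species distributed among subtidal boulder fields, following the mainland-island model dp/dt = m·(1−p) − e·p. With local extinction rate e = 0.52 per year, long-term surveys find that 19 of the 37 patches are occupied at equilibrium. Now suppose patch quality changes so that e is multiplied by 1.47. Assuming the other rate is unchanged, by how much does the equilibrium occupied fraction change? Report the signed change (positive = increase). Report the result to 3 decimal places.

-0.096

Observed p* = 19/37 = 0.51351.
Balance m(1−p*) = e·p* gives m = e·p*/(1−p*) = 0.52×0.51351/0.48649 = 0.54888.
New p* = m/(m+e) = 0.54888/(0.54888+0.76440) = 0.41795.
Δp* = 0.41795 − 0.51351 = -0.09556.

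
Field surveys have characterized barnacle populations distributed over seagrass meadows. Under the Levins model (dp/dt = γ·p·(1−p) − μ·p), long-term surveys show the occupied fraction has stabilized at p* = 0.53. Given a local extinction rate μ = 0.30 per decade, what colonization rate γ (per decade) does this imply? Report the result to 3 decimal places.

0.638

At equilibrium γ(1−p*) = μ, so γ = μ/(1−p*).
γ = 0.30/(1 − 0.53) = 0.30/0.4700 = 0.6383.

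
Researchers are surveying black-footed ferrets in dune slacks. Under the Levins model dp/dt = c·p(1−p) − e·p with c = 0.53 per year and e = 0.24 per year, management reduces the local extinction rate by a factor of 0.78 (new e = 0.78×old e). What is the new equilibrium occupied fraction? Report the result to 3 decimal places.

Before: p* = 1 − 0.24/0.53 = 0.5472.
After the change, c = 0.53, e = 0.1872, so p* = 1 − 0.1872/0.53 = 0.6468.

0.647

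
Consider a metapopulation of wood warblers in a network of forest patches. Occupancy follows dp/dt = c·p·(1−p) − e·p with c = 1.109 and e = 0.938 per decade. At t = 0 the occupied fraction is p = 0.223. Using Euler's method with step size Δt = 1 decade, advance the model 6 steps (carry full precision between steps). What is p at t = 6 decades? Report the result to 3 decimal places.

Update rule: p ← p + [c·p·(1−p) − e·p]·Δt with Δt = 1.
  1  |  dp/dt·Δt = -0.017016  |  p_1 = 0.205984
  2  |  dp/dt·Δt = -0.011831  |  p_2 = 0.194153
  3  |  dp/dt·Δt = -0.008604  |  p_3 = 0.185549
  4  |  dp/dt·Δt = -0.006452  |  p_4 = 0.179097
  5  |  dp/dt·Δt = -0.004946  |  p_5 = 0.174150
  6  |  dp/dt·Δt = -0.003854  |  p_6 = 0.170296

0.170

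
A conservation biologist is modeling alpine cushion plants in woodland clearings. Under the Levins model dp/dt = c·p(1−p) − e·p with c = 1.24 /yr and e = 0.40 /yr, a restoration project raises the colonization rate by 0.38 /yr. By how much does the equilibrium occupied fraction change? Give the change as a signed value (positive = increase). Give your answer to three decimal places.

0.076

Before: p* = 1 − 0.40/1.24 = 0.6774.
After the change, c = 1.62, e = 0.4, so p* = 1 − 0.4/1.62 = 0.7531.
Δp* = 0.7531 − 0.6774 = +0.0757.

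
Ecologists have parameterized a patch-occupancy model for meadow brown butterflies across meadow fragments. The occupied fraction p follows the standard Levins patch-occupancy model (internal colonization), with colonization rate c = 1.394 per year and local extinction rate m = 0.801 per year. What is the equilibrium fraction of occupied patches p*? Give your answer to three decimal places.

At equilibrium, colonization balances extinction: c·p*·(1−p*) = m·p*.
So p* = 1 − m/c = 1 − 0.801/1.394 = 1 − 0.5746 = 0.4254.

0.425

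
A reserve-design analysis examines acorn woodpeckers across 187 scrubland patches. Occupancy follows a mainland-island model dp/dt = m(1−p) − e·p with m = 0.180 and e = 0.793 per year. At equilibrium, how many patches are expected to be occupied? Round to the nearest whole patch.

p* = m/(m+e) = 0.180/0.9730 = 0.1850.
Expected occupied patches = N × p* = 187 × 0.1850 = 34.59 ≈ 35.

35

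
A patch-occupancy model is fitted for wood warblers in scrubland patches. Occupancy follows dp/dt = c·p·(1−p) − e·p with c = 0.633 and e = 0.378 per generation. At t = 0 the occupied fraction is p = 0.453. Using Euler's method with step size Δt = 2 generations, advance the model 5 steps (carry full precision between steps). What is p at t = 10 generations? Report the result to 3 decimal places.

0.404

Update rule: p ← p + [c·p·(1−p) − e·p]·Δt with Δt = 2.
  1  |  dp/dt·Δt = -0.028765  |  p_1 = 0.424235
  2  |  dp/dt·Δt = -0.011489  |  p_2 = 0.412746
  3  |  dp/dt·Δt = -0.005174  |  p_3 = 0.407572
  4  |  dp/dt·Δt = -0.002440  |  p_4 = 0.405132
  5  |  dp/dt·Δt = -0.001174  |  p_5 = 0.403958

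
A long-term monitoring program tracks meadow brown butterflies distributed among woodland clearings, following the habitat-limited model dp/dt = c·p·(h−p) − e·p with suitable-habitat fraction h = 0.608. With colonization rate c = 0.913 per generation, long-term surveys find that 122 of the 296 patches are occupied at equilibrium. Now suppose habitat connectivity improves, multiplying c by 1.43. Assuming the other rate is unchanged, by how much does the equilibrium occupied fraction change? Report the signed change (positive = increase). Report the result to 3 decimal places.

0.059

Observed p* = 122/296 = 0.41216.
Balance c(h−p*) = e gives e = 0.913×(0.608 − 0.41216) = 0.17880.
New p* = 0.608 − e/c = 0.608 − 0.17880/1.30559 = 0.47105.
Δp* = 0.47105 − 0.41216 = +0.05889.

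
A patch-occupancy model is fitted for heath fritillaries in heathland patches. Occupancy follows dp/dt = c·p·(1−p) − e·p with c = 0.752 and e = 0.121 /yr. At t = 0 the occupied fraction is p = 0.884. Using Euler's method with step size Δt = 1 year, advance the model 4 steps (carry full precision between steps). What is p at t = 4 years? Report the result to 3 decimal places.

0.840

Update rule: p ← p + [c·p·(1−p) − e·p]·Δt with Δt = 1.
step 1: Δp = -0.02985, p = 0.85415
step 2: Δp = -0.00967, p = 0.84448
step 3: Δp = -0.00342, p = 0.84106
step 4: Δp = -0.00124, p = 0.83982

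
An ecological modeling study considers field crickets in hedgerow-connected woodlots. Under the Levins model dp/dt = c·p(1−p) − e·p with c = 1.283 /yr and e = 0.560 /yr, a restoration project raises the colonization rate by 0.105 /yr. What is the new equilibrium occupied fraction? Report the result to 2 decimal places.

Before: p* = 1 − 0.560/1.283 = 0.5635.
After the change, c = 1.388, e = 0.56, so p* = 1 − 0.56/1.388 = 0.5965.

0.60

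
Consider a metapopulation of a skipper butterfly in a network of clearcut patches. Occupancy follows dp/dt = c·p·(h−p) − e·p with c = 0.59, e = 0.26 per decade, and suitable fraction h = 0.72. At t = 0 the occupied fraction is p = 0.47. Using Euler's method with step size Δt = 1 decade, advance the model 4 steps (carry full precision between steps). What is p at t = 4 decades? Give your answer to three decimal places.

Update rule: p ← p + [c·p·(h−p) − e·p]·Δt with Δt = 1.
t = 1: p = 0.47000 + (-0.05288) = 0.41712
t = 2: p = 0.41712 + (-0.03391) = 0.38321
t = 3: p = 0.38321 + (-0.02349) = 0.35972
t = 4: p = 0.35972 + (-0.01706) = 0.34266

0.343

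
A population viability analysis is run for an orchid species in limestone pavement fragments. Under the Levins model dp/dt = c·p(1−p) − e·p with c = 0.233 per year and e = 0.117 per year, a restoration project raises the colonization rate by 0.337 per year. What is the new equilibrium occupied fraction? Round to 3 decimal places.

Before: p* = 1 − 0.117/0.233 = 0.4979.
After the change, c = 0.57, e = 0.117, so p* = 1 − 0.117/0.57 = 0.7947.

0.795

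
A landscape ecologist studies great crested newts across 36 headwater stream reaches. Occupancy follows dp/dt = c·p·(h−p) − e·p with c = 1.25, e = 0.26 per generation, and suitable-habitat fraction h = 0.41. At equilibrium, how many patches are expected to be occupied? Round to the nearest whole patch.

7

p* = h − e/c = 0.41 − 0.2080 = 0.2020.
Expected occupied patches = N × p* = 36 × 0.2020 = 7.27 ≈ 7.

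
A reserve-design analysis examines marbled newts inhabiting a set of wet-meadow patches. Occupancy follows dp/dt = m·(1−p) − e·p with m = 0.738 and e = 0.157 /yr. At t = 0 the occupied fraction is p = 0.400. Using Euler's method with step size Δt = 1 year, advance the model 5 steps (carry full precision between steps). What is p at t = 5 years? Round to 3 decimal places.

Update rule: p ← p + [m·(1−p) − e·p]·Δt with Δt = 1.
  1  |  dp/dt·Δt = +0.380000  |  p_1 = 0.780000
  2  |  dp/dt·Δt = +0.039900  |  p_2 = 0.819900
  3  |  dp/dt·Δt = +0.004190  |  p_3 = 0.824090
  4  |  dp/dt·Δt = +0.000440  |  p_4 = 0.824529
  5  |  dp/dt·Δt = +0.000046  |  p_5 = 0.824576

0.825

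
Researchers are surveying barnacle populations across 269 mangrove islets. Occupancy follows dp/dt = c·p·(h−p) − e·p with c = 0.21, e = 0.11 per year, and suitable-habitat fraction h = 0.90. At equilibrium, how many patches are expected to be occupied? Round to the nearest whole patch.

101

p* = h − e/c = 0.90 − 0.5238 = 0.3762.
Expected occupied patches = N × p* = 269 × 0.3762 = 101.20 ≈ 101.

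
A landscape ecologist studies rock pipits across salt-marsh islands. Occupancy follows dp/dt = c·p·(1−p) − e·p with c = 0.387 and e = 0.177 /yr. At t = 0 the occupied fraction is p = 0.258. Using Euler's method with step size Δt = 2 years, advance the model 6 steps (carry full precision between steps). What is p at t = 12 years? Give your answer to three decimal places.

Update rule: p ← p + [c·p·(1−p) − e·p]·Δt with Δt = 2.
  1  |  dp/dt·Δt = +0.056839  |  p_1 = 0.314839
  2  |  dp/dt·Δt = +0.055511  |  p_2 = 0.370350
  3  |  dp/dt·Δt = +0.049386  |  p_3 = 0.419736
  4  |  dp/dt·Δt = +0.039927  |  p_4 = 0.459663
  5  |  dp/dt·Δt = +0.029520  |  p_5 = 0.489183
  6  |  dp/dt·Δt = +0.020239  |  p_6 = 0.509422

0.509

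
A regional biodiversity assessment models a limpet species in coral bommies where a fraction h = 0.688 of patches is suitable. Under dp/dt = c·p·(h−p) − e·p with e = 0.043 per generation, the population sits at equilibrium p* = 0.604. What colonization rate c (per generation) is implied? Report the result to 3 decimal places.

0.512

At equilibrium c(h−p*) = e, so c = e/(h−p*).
c = 0.043/(0.688 − 0.604) = 0.043/0.0840 = 0.5119.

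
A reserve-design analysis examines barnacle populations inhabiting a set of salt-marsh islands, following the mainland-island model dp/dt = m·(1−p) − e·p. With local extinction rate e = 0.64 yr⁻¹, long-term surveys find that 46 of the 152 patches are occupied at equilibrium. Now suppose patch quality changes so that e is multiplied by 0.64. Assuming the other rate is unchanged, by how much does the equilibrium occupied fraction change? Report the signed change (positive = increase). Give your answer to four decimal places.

0.1014

Observed p* = 46/152 = 0.30263.
Balance m(1−p*) = e·p* gives m = e·p*/(1−p*) = 0.64×0.30263/0.69737 = 0.27773.
New p* = m/(m+e) = 0.27773/(0.27773+0.40960) = 0.40407.
Δp* = 0.40407 − 0.30263 = +0.10144.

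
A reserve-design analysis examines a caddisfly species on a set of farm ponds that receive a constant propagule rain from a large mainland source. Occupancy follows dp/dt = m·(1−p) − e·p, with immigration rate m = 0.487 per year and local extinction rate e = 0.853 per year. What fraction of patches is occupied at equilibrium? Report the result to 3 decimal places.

At equilibrium the propagule rain into empty patches balances local extinction: m(1−p*) = e·p*.
p* = m/(m+e) = 0.487/(0.487+0.853) = 0.487/1.3400 = 0.3634.

0.363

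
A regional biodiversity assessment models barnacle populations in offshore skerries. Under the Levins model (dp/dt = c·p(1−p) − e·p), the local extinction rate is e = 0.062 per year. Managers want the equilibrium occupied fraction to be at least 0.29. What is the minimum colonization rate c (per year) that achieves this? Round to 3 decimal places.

0.087

p* = 1 − e/c ≥ 0.29 requires e/c ≤ 0.7100, i.e. c ≥ e/0.7100.
c_min = 0.062/0.7100 = 0.0873.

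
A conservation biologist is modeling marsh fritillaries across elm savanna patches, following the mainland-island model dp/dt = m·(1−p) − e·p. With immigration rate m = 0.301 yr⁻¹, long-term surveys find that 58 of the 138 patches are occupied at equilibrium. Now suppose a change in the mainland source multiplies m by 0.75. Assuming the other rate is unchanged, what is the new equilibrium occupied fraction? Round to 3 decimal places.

Observed p* = 58/138 = 0.42029.
Balance m(1−p*) = e·p* gives e = m(1−p*)/p* = 0.301×0.57971/0.42029 = 0.41517.
New p* = m/(m+e) = 0.22575/(0.22575+0.41517) = 0.35223.

0.352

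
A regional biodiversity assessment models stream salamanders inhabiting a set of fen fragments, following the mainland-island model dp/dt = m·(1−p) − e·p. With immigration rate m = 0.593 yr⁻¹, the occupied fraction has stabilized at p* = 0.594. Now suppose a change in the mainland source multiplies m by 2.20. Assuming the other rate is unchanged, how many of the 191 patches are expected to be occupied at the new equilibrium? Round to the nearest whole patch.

Balance m(1−p*) = e·p* gives e = m(1−p*)/p* = 0.593×0.40600/0.59400 = 0.40532.
New p* = m/(m+e) = 1.30460/(1.30460+0.40532) = 0.76296.
Expected occupied = 191 × 0.76296 = 145.73 ≈ 146.

146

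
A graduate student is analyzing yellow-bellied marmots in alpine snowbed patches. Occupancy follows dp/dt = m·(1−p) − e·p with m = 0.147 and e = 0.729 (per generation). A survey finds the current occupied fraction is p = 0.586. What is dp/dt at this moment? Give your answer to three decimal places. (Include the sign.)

-0.366

Colonization term: m·(1−p) = 0.147×0.4140 = 0.06086.
Extinction term: e·p = 0.42719.
dp/dt = 0.06086 − 0.42719 = -0.36634.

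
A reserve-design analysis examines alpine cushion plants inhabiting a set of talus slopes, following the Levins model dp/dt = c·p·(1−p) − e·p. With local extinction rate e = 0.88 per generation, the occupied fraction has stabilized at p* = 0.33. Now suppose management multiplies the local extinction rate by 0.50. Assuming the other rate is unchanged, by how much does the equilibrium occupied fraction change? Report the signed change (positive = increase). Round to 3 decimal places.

Balance c(1−p*) = e gives c = e/(1 − 0.33000) = 0.88/0.67000 = 1.31343.
New p* = 1 − e/c = 1 − 0.44000/1.31343 = 0.66500.
Δp* = 0.66500 − 0.33000 = +0.33500.

0.335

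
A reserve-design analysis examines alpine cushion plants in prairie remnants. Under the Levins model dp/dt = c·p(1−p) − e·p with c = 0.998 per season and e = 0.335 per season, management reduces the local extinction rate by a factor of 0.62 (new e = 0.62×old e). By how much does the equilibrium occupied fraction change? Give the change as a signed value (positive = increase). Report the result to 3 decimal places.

Before: p* = 1 − 0.335/0.998 = 0.6643.
After the change, c = 0.998, e = 0.2077, so p* = 1 − 0.2077/0.998 = 0.7919.
Δp* = 0.7919 − 0.6643 = +0.1276.

0.128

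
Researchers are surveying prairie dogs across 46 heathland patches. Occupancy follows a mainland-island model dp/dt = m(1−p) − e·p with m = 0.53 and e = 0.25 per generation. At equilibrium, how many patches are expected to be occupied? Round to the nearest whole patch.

31

p* = m/(m+e) = 0.53/0.7800 = 0.6795.
Expected occupied patches = N × p* = 46 × 0.6795 = 31.26 ≈ 31.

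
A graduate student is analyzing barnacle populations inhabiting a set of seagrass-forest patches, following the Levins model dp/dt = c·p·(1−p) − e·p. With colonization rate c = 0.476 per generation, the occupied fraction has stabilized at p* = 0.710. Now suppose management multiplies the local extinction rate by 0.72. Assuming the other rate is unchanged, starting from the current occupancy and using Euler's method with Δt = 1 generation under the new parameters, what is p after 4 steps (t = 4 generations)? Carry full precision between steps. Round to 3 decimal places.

0.777

Balance c(1−p*) = e gives e = 0.476×(1 − 0.71000) = 0.13804.
Starting from p₀ = 0.71000; update p ← p + (dp/dt)·Δt with the new parameters.
p: 0.71000 → 0.73744  (Δp = +0.02744)
p: 0.73744 → 0.75631  (Δp = +0.01887)
p: 0.75631 → 0.76887  (Δp = +0.01256)
p: 0.76887 → 0.77704  (Δp = +0.00817)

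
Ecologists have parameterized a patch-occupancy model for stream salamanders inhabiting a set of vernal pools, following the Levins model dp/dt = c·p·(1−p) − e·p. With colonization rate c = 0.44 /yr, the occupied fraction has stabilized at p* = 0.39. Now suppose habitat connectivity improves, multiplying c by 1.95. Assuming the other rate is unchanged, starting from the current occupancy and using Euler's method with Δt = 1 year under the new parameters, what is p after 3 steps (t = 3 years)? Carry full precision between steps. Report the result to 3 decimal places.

0.629

Balance c(1−p*) = e gives e = 0.44×(1 − 0.39000) = 0.26840.
Starting from p₀ = 0.39000; update p ← p + (dp/dt)·Δt with the new parameters.
step 1: Δp = +0.09944, p = 0.48944
step 2: Δp = +0.08304, p = 0.57248
step 3: Δp = +0.05634, p = 0.62882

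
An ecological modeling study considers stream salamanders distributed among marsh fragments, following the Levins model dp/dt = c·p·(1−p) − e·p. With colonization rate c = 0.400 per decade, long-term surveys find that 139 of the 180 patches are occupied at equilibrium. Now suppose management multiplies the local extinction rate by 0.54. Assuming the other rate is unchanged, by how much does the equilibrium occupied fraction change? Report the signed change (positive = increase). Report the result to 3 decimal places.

0.105

Observed p* = 139/180 = 0.77222.
Balance c(1−p*) = e gives e = 0.400×(1 − 0.77222) = 0.09111.
New p* = 1 − e/c = 1 − 0.04920/0.40000 = 0.87700.
Δp* = 0.87700 − 0.77222 = +0.10478.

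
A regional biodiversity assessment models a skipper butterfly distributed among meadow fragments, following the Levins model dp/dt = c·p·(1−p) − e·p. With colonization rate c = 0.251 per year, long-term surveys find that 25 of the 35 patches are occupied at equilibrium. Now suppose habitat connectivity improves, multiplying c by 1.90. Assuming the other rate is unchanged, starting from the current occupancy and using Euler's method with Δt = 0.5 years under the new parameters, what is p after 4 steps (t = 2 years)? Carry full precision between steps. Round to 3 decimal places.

Observed p* = 25/35 = 0.71429.
Balance c(1−p*) = e gives e = 0.251×(1 − 0.71429) = 0.07171.
Starting from p₀ = 0.71429; update p ← p + (dp/dt)·Δt with the new parameters.
p: 0.71429 → 0.73734  (Δp = +0.02305)
p: 0.73734 → 0.75708  (Δp = +0.01974)
p: 0.75708 → 0.77379  (Δp = +0.01671)
p: 0.77379 → 0.78778  (Δp = +0.01399)

0.788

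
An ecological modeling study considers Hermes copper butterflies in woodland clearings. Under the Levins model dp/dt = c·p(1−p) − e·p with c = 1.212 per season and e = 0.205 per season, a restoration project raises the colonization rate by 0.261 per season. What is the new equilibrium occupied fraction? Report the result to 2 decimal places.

0.86

Before: p* = 1 − 0.205/1.212 = 0.8309.
After the change, c = 1.473, e = 0.205, so p* = 1 − 0.205/1.473 = 0.8608.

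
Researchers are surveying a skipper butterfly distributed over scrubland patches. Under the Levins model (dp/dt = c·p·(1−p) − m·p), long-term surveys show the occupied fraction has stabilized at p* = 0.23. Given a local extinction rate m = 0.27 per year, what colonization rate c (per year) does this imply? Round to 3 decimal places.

At equilibrium c(1−p*) = m, so c = m/(1−p*).
c = 0.27/(1 − 0.23) = 0.27/0.7700 = 0.3506.

0.351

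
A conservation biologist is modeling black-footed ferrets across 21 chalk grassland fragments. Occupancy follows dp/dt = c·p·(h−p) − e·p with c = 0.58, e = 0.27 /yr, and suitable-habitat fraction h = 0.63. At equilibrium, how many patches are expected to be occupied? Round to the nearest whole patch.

p* = h − e/c = 0.63 − 0.4655 = 0.1645.
Expected occupied patches = N × p* = 21 × 0.1645 = 3.45 ≈ 3.

3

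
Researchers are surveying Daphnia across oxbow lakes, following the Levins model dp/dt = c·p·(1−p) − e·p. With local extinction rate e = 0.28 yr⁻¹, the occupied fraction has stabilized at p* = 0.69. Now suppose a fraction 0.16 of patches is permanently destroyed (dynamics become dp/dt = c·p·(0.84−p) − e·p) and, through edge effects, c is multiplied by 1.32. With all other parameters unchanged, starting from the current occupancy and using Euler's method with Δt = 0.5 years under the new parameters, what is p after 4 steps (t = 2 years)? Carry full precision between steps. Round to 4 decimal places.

0.6170

Balance c(1−p*) = e gives c = e/(1 − 0.69000) = 0.28/0.31000 = 0.90323.
Starting from p₀ = 0.69000; update p ← p + (dp/dt)·Δt with the new parameters.
t = 0.5: p = 0.69000 + (-0.03490) = 0.65510
t = 1: p = 0.65510 + (-0.01951) = 0.63559
t = 1.5: p = 0.63559 + (-0.01153) = 0.62406
t = 2: p = 0.62406 + (-0.00703) = 0.61703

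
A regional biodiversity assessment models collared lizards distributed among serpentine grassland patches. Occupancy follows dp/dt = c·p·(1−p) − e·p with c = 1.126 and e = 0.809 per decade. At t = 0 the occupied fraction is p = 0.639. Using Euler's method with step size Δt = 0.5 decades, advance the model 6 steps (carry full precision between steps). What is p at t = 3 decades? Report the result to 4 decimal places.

Update rule: p ← p + [c·p·(1−p) − e·p]·Δt with Δt = 0.5.
t = 0.5: p = 0.63900 + (-0.12860) = 0.51040
t = 1: p = 0.51040 + (-0.06577) = 0.44463
t = 1.5: p = 0.44463 + (-0.04083) = 0.40380
t = 2: p = 0.40380 + (-0.02780) = 0.37600
t = 2.5: p = 0.37600 + (-0.02000) = 0.35600
t = 3: p = 0.35600 + (-0.01493) = 0.34108

0.3411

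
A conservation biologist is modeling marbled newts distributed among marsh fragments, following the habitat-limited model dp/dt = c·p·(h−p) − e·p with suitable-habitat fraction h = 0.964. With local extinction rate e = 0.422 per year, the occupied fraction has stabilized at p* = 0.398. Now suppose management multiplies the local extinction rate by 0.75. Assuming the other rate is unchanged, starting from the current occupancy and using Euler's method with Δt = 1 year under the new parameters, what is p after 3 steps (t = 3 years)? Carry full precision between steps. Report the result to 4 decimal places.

Balance c(h−p*) = e gives c = e/(0.964 − 0.39800) = 0.422/0.56600 = 0.74558.
Starting from p₀ = 0.39800; update p ← p + (dp/dt)·Δt with the new parameters.
step 1: Δp = +0.04199, p = 0.43999
step 2: Δp = +0.03264, p = 0.47263
step 3: Δp = +0.02356, p = 0.49620

0.4962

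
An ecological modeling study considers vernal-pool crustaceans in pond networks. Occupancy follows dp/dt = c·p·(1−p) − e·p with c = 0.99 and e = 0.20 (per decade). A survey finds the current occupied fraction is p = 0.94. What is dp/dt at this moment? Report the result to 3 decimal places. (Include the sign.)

Colonization term: c·p·(1−p) = 0.99×0.94×0.0600 = 0.05584.
Extinction term: e·p = 0.18800.
dp/dt = 0.05584 − 0.18800 = -0.13216.

-0.132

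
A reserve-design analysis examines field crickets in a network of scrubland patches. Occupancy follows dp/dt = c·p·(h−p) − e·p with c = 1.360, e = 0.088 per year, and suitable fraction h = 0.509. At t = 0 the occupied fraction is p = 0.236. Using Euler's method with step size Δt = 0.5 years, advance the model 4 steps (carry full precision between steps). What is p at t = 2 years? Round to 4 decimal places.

0.3563

Update rule: p ← p + [c·p·(h−p) − e·p]·Δt with Δt = 0.5.
p: 0.23600 → 0.26943  (Δp = +0.03343)
p: 0.26943 → 0.30146  (Δp = +0.03204)
p: 0.30146 → 0.33074  (Δp = +0.02928)
p: 0.33074 → 0.35628  (Δp = +0.02554)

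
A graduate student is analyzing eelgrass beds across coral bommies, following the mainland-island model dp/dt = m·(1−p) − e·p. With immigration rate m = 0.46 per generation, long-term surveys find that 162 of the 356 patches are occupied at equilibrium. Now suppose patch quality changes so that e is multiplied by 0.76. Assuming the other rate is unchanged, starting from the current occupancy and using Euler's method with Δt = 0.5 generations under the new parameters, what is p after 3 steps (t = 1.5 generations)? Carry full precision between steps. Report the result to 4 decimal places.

Observed p* = 162/356 = 0.45506.
Balance m(1−p*) = e·p* gives e = m(1−p*)/p* = 0.46×0.54494/0.45506 = 0.55086.
Starting from p₀ = 0.45506; update p ← p + (dp/dt)·Δt with the new parameters.
step 1: Δp = +0.03008, p = 0.48514
step 2: Δp = +0.01687, p = 0.50200
step 3: Δp = +0.00946, p = 0.51146

0.5115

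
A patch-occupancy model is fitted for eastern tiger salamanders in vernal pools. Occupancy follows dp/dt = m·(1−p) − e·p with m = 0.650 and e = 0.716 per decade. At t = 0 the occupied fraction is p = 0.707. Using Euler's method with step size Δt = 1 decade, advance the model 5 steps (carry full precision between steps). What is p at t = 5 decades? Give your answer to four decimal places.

0.4743

Update rule: p ← p + [m·(1−p) − e·p]·Δt with Δt = 1.
  1  |  dp/dt·Δt = -0.315762  |  p_1 = 0.391238
  2  |  dp/dt·Δt = +0.115569  |  p_2 = 0.506807
  3  |  dp/dt·Δt = -0.042298  |  p_3 = 0.464509
  4  |  dp/dt·Δt = +0.015481  |  p_4 = 0.479990
  5  |  dp/dt·Δt = -0.005666  |  p_5 = 0.474324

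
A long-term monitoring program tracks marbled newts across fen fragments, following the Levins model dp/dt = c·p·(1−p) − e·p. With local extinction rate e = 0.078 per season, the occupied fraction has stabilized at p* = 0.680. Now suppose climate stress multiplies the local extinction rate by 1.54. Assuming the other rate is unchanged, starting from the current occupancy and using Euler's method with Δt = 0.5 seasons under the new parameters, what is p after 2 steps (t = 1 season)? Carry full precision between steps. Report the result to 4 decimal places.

0.6528

Balance c(1−p*) = e gives c = e/(1 − 0.68000) = 0.078/0.32000 = 0.24375.
Starting from p₀ = 0.68000; update p ← p + (dp/dt)·Δt with the new parameters.
step 1: Δp = -0.01432, p = 0.66568
step 2: Δp = -0.01286, p = 0.65282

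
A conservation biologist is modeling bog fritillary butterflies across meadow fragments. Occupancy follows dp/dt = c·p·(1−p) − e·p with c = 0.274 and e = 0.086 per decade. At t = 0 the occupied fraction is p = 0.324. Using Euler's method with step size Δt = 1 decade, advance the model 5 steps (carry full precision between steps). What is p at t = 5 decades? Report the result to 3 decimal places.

0.480

Update rule: p ← p + [c·p·(1−p) − e·p]·Δt with Δt = 1.
p: 0.32400 → 0.35615  (Δp = +0.03215)
p: 0.35615 → 0.38835  (Δp = +0.03220)
p: 0.38835 → 0.42004  (Δp = +0.03169)
p: 0.42004 → 0.45066  (Δp = +0.03062)
p: 0.45066 → 0.47974  (Δp = +0.02908)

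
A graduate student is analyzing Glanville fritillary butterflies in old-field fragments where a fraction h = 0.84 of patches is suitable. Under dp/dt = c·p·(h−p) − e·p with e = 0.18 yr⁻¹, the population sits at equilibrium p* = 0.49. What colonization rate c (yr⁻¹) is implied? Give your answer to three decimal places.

0.514

At equilibrium c(h−p*) = e, so c = e/(h−p*).
c = 0.18/(0.84 − 0.49) = 0.18/0.3500 = 0.5143.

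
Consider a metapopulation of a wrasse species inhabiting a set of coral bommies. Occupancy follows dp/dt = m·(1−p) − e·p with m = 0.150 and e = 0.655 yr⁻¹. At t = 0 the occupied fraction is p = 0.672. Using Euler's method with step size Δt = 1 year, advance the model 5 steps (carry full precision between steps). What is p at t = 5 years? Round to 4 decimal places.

0.1865

Update rule: p ← p + [m·(1−p) − e·p]·Δt with Δt = 1.
  1  |  dp/dt·Δt = -0.390960  |  p_1 = 0.281040
  2  |  dp/dt·Δt = -0.076237  |  p_2 = 0.204803
  3  |  dp/dt·Δt = -0.014866  |  p_3 = 0.189937
  4  |  dp/dt·Δt = -0.002899  |  p_4 = 0.187038
  5  |  dp/dt·Δt = -0.000565  |  p_5 = 0.186472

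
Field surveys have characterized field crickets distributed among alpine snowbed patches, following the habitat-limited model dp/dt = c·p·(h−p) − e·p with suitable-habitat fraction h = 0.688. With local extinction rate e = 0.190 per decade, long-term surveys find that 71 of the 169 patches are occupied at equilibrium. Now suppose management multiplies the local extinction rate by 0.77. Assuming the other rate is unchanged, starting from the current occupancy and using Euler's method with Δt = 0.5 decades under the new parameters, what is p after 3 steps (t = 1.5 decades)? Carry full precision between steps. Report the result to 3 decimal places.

0.444

Observed p* = 71/169 = 0.42012.
Balance c(h−p*) = e gives c = e/(0.688 − 0.42012) = 0.190/0.26788 = 0.70927.
Starting from p₀ = 0.42012; update p ← p + (dp/dt)·Δt with the new parameters.
  1  |  dp/dt·Δt = +0.009180  |  p_1 = 0.429298
  2  |  dp/dt·Δt = +0.007983  |  p_2 = 0.437281
  3  |  dp/dt·Δt = +0.006893  |  p_3 = 0.444174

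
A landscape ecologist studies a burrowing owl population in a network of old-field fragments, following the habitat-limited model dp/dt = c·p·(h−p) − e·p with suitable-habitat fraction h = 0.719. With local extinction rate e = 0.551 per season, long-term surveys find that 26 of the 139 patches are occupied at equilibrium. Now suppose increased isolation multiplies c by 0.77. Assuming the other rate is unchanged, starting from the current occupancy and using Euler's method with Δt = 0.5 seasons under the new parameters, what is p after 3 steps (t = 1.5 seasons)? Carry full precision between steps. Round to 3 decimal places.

Observed p* = 26/139 = 0.18705.
Balance c(h−p*) = e gives c = e/(0.719 − 0.18705) = 0.551/0.53195 = 1.03581.
Starting from p₀ = 0.18705; update p ← p + (dp/dt)·Δt with the new parameters.
t = 0.5: p = 0.18705 + (-0.01185) = 0.17520
t = 1: p = 0.17520 + (-0.01027) = 0.16492
t = 1.5: p = 0.16492 + (-0.00900) = 0.15593

0.156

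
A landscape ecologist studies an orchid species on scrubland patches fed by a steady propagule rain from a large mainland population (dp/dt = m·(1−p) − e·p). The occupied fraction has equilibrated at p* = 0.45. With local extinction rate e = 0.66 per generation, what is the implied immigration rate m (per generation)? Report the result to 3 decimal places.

At equilibrium m(1−p*) = e·p*, so m = e·p*/(1−p*).
m = 0.66 × 0.45 / 0.5500 = 0.2970/0.5500 = 0.5400.

0.540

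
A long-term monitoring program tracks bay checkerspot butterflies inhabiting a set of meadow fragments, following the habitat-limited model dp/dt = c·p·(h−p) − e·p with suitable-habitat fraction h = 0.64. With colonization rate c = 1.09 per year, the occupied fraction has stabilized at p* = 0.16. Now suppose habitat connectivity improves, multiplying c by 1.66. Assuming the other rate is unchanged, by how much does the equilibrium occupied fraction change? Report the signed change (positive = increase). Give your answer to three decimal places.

0.191

Balance c(h−p*) = e gives e = 1.09×(0.64 − 0.16000) = 0.52320.
New p* = 0.64 − e/c = 0.64 − 0.52320/1.80940 = 0.35084.
Δp* = 0.35084 − 0.16000 = +0.19084.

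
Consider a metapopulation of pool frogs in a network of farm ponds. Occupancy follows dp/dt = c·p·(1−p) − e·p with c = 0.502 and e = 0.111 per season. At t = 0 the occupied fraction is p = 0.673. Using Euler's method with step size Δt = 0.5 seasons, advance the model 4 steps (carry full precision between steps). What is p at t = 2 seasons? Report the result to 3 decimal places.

Update rule: p ← p + [c·p·(1−p) − e·p]·Δt with Δt = 0.5.
p: 0.67300 → 0.69089  (Δp = +0.01789)
p: 0.69089 → 0.70615  (Δp = +0.01526)
p: 0.70615 → 0.71904  (Δp = +0.01289)
p: 0.71904 → 0.72984  (Δp = +0.01080)

0.730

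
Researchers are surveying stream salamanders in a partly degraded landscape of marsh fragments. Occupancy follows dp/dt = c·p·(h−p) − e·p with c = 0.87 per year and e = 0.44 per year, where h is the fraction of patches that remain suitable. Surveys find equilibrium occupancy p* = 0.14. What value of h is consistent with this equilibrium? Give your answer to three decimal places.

At equilibrium c(h−p*) = e, so h = p* + e/c.
h = 0.14 + 0.44/0.87 = 0.14 + 0.5057 = 0.6457.

0.646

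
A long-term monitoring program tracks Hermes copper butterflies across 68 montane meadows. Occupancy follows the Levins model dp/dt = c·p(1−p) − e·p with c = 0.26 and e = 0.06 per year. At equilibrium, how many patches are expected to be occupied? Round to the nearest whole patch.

p* = 1 − e/c = 1 − 0.06/0.26 = 0.7692.
Expected occupied patches = N × p* = 68 × 0.7692 = 52.31 ≈ 52.

52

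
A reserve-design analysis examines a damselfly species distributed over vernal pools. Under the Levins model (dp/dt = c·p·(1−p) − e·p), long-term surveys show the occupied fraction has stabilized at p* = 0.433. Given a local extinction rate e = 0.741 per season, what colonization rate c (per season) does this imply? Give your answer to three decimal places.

At equilibrium c(1−p*) = e, so c = e/(1−p*).
c = 0.741/(1 − 0.433) = 0.741/0.5670 = 1.3069.

1.307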